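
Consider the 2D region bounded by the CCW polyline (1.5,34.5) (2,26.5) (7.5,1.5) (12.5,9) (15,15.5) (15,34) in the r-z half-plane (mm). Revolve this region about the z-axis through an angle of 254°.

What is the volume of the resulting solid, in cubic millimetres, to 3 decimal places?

Volume = 12302.600 mm³

Profile (r,z), 6 vertices: (1.5,34.5) (2,26.5) (7.5,1.5) (12.5,9) (15,15.5) (15,34)
edge 0: (1.5,34.5)→(2,26.5)  cross = 1.5·26.5 − 2·34.5 = -29.2500; (r_i+r_j)·cross = 3.5·-29.2500 = -102.3750
edge 1: (2,26.5)→(7.5,1.5)  cross = 2·1.5 − 7.5·26.5 = -195.7500; (r_i+r_j)·cross = 9.5·-195.7500 = -1859.6250
edge 2: (7.5,1.5)→(12.5,9)  cross = 7.5·9 − 12.5·1.5 = 48.7500; (r_i+r_j)·cross = 20·48.7500 = 975.0000
edge 3: (12.5,9)→(15,15.5)  cross = 12.5·15.5 − 15·9 = 58.7500; (r_i+r_j)·cross = 27.5·58.7500 = 1615.6250
edge 4: (15,15.5)→(15,34)  cross = 15·34 − 15·15.5 = 277.5000; (r_i+r_j)·cross = 30·277.5000 = 8325.0000
edge 5: (15,34)→(1.5,34.5)  cross = 15·34.5 − 1.5·34 = 466.5000; (r_i+r_j)·cross = 16.5·466.5000 = 7697.2500
Σcross = 626.5000 → A = |Σcross|/2 = 313.2500 mm²
Σ(r_i+r_j)·cross = 16650.8750 → first moment M = |Σ|/6 = 2775.1458
R_c = M/A = 2775.1458/313.2500 = 8.8592 mm
θ = 254° = 4.433136 rad
V = θ·R_c·A = 4.433136·8.8592·313.2500 = 12302.600 mm³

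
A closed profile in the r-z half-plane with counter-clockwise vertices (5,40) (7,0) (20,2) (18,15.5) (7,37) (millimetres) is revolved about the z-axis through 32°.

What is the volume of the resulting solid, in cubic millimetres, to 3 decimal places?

Profile (r,z), 5 vertices: (5,40) (7,0) (20,2) (18,15.5) (7,37)
edge 0: (5,40)→(7,0)  cross = 5·0 − 7·40 = -280.0000; (r_i+r_j)·cross = 12·-280.0000 = -3360.0000
edge 1: (7,0)→(20,2)  cross = 7·2 − 20·0 = 14.0000; (r_i+r_j)·cross = 27·14.0000 = 378.0000
edge 2: (20,2)→(18,15.5)  cross = 20·15.5 − 18·2 = 274.0000; (r_i+r_j)·cross = 38·274.0000 = 10412.0000
edge 3: (18,15.5)→(7,37)  cross = 18·37 − 7·15.5 = 557.5000; (r_i+r_j)·cross = 25·557.5000 = 13937.5000
edge 4: (7,37)→(5,40)  cross = 7·40 − 5·37 = 95.0000; (r_i+r_j)·cross = 12·95.0000 = 1140.0000
Σcross = 660.5000 → A = |Σcross|/2 = 330.2500 mm²
Σ(r_i+r_j)·cross = 22507.5000 → first moment M = |Σ|/6 = 3751.2500
R_c = M/A = 3751.2500/330.2500 = 11.3588 mm
θ = 32° = 0.558505 rad
V = θ·R_c·A = 0.558505·11.3588·330.2500 = 2095.093 mm³

Volume = 2095.093 mm³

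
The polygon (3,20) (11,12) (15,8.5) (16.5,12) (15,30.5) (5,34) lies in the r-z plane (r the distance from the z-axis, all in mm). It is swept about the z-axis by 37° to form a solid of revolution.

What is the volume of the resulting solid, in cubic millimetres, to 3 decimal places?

Volume = 1479.194 mm³

Profile (r,z), 6 vertices: (3,20) (11,12) (15,8.5) (16.5,12) (15,30.5) (5,34)
edge 0: (3,20)→(11,12)  cross = 3·12 − 11·20 = -184.0000; (r_i+r_j)·cross = 14·-184.0000 = -2576.0000
edge 1: (11,12)→(15,8.5)  cross = 11·8.5 − 15·12 = -86.5000; (r_i+r_j)·cross = 26·-86.5000 = -2249.0000
edge 2: (15,8.5)→(16.5,12)  cross = 15·12 − 16.5·8.5 = 39.7500; (r_i+r_j)·cross = 31.5·39.7500 = 1252.1250
edge 3: (16.5,12)→(15,30.5)  cross = 16.5·30.5 − 15·12 = 323.2500; (r_i+r_j)·cross = 31.5·323.2500 = 10182.3750
edge 4: (15,30.5)→(5,34)  cross = 15·34 − 5·30.5 = 357.5000; (r_i+r_j)·cross = 20·357.5000 = 7150.0000
edge 5: (5,34)→(3,20)  cross = 5·20 − 3·34 = -2.0000; (r_i+r_j)·cross = 8·-2.0000 = -16.0000
Σcross = 448.0000 → A = |Σcross|/2 = 224.0000 mm²
Σ(r_i+r_j)·cross = 13743.5000 → first moment M = |Σ|/6 = 2290.5833
R_c = M/A = 2290.5833/224.0000 = 10.2258 mm
θ = 37° = 0.645772 rad
V = θ·R_c·A = 0.645772·10.2258·224.0000 = 1479.194 mm³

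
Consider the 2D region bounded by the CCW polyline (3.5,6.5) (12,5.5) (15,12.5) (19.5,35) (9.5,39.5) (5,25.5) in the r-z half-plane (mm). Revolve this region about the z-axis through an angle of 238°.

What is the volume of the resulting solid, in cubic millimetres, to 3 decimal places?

Volume = 16252.935 mm³

Profile (r,z), 6 vertices: (3.5,6.5) (12,5.5) (15,12.5) (19.5,35) (9.5,39.5) (5,25.5)
edge 0: (3.5,6.5)→(12,5.5)  cross = 3.5·5.5 − 12·6.5 = -58.7500; (r_i+r_j)·cross = 15.5·-58.7500 = -910.6250
edge 1: (12,5.5)→(15,12.5)  cross = 12·12.5 − 15·5.5 = 67.5000; (r_i+r_j)·cross = 27·67.5000 = 1822.5000
edge 2: (15,12.5)→(19.5,35)  cross = 15·35 − 19.5·12.5 = 281.2500; (r_i+r_j)·cross = 34.5·281.2500 = 9703.1250
edge 3: (19.5,35)→(9.5,39.5)  cross = 19.5·39.5 − 9.5·35 = 437.7500; (r_i+r_j)·cross = 29·437.7500 = 12694.7500
edge 4: (9.5,39.5)→(5,25.5)  cross = 9.5·25.5 − 5·39.5 = 44.7500; (r_i+r_j)·cross = 14.5·44.7500 = 648.8750
edge 5: (5,25.5)→(3.5,6.5)  cross = 5·6.5 − 3.5·25.5 = -56.7500; (r_i+r_j)·cross = 8.5·-56.7500 = -482.3750
Σcross = 715.7500 → A = |Σcross|/2 = 357.8750 mm²
Σ(r_i+r_j)·cross = 23476.2500 → first moment M = |Σ|/6 = 3912.7083
R_c = M/A = 3912.7083/357.8750 = 10.9332 mm
θ = 238° = 4.153884 rad
V = θ·R_c·A = 4.153884·10.9332·357.8750 = 16252.935 mm³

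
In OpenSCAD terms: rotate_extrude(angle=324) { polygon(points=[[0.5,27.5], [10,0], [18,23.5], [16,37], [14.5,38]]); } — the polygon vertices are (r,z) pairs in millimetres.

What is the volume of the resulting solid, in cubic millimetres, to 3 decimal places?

Volume = 20196.828 mm³

Profile (r,z), 5 vertices: (0.5,27.5) (10,0) (18,23.5) (16,37) (14.5,38)
edge 0: (0.5,27.5)→(10,0)  cross = 0.5·0 − 10·27.5 = -275.0000; (r_i+r_j)·cross = 10.5·-275.0000 = -2887.5000
edge 1: (10,0)→(18,23.5)  cross = 10·23.5 − 18·0 = 235.0000; (r_i+r_j)·cross = 28·235.0000 = 6580.0000
edge 2: (18,23.5)→(16,37)  cross = 18·37 − 16·23.5 = 290.0000; (r_i+r_j)·cross = 34·290.0000 = 9860.0000
edge 3: (16,37)→(14.5,38)  cross = 16·38 − 14.5·37 = 71.5000; (r_i+r_j)·cross = 30.5·71.5000 = 2180.7500
edge 4: (14.5,38)→(0.5,27.5)  cross = 14.5·27.5 − 0.5·38 = 379.7500; (r_i+r_j)·cross = 15·379.7500 = 5696.2500
Σcross = 701.2500 → A = |Σcross|/2 = 350.6250 mm²
Σ(r_i+r_j)·cross = 21429.5000 → first moment M = |Σ|/6 = 3571.5833
R_c = M/A = 3571.5833/350.6250 = 10.1863 mm
θ = 324° = 5.654867 rad
V = θ·R_c·A = 5.654867·10.1863·350.6250 = 20196.828 mm³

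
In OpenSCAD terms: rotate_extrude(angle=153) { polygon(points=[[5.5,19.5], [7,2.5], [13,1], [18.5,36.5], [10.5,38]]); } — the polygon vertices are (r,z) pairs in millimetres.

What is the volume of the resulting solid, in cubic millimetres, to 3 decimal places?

Volume = 9579.616 mm³

Profile (r,z), 5 vertices: (5.5,19.5) (7,2.5) (13,1) (18.5,36.5) (10.5,38)
edge 0: (5.5,19.5)→(7,2.5)  cross = 5.5·2.5 − 7·19.5 = -122.7500; (r_i+r_j)·cross = 12.5·-122.7500 = -1534.3750
edge 1: (7,2.5)→(13,1)  cross = 7·1 − 13·2.5 = -25.5000; (r_i+r_j)·cross = 20·-25.5000 = -510.0000
edge 2: (13,1)→(18.5,36.5)  cross = 13·36.5 − 18.5·1 = 456.0000; (r_i+r_j)·cross = 31.5·456.0000 = 14364.0000
edge 3: (18.5,36.5)→(10.5,38)  cross = 18.5·38 − 10.5·36.5 = 319.7500; (r_i+r_j)·cross = 29·319.7500 = 9272.7500
edge 4: (10.5,38)→(5.5,19.5)  cross = 10.5·19.5 − 5.5·38 = -4.2500; (r_i+r_j)·cross = 16·-4.2500 = -68.0000
Σcross = 623.2500 → A = |Σcross|/2 = 311.6250 mm²
Σ(r_i+r_j)·cross = 21524.3750 → first moment M = |Σ|/6 = 3587.3958
R_c = M/A = 3587.3958/311.6250 = 11.5119 mm
θ = 153° = 2.670354 rad
V = θ·R_c·A = 2.670354·11.5119·311.6250 = 9579.616 mm³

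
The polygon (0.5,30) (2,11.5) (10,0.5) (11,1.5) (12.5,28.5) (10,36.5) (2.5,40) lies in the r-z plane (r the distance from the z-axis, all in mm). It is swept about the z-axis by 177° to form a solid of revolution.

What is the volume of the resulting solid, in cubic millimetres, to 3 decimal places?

Volume = 6950.774 mm³

Profile (r,z), 7 vertices: (0.5,30) (2,11.5) (10,0.5) (11,1.5) (12.5,28.5) (10,36.5) (2.5,40)
edge 0: (0.5,30)→(2,11.5)  cross = 0.5·11.5 − 2·30 = -54.2500; (r_i+r_j)·cross = 2.5·-54.2500 = -135.6250
edge 1: (2,11.5)→(10,0.5)  cross = 2·0.5 − 10·11.5 = -114.0000; (r_i+r_j)·cross = 12·-114.0000 = -1368.0000
edge 2: (10,0.5)→(11,1.5)  cross = 10·1.5 − 11·0.5 = 9.5000; (r_i+r_j)·cross = 21·9.5000 = 199.5000
edge 3: (11,1.5)→(12.5,28.5)  cross = 11·28.5 − 12.5·1.5 = 294.7500; (r_i+r_j)·cross = 23.5·294.7500 = 6926.6250
edge 4: (12.5,28.5)→(10,36.5)  cross = 12.5·36.5 − 10·28.5 = 171.2500; (r_i+r_j)·cross = 22.5·171.2500 = 3853.1250
edge 5: (10,36.5)→(2.5,40)  cross = 10·40 − 2.5·36.5 = 308.7500; (r_i+r_j)·cross = 12.5·308.7500 = 3859.3750
edge 6: (2.5,40)→(0.5,30)  cross = 2.5·30 − 0.5·40 = 55.0000; (r_i+r_j)·cross = 3·55.0000 = 165.0000
Σcross = 671.0000 → A = |Σcross|/2 = 335.5000 mm²
Σ(r_i+r_j)·cross = 13500.0000 → first moment M = |Σ|/6 = 2250.0000
R_c = M/A = 2250.0000/335.5000 = 6.7064 mm
θ = 177° = 3.089233 rad
V = θ·R_c·A = 3.089233·6.7064·335.5000 = 6950.774 mm³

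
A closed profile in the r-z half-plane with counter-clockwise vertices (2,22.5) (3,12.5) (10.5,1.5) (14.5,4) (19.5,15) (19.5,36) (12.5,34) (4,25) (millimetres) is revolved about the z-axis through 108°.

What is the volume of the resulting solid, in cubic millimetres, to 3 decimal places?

Volume = 9193.675 mm³

Profile (r,z), 8 vertices: (2,22.5) (3,12.5) (10.5,1.5) (14.5,4) (19.5,15) (19.5,36) (12.5,34) (4,25)
edge 0: (2,22.5)→(3,12.5)  cross = 2·12.5 − 3·22.5 = -42.5000; (r_i+r_j)·cross = 5·-42.5000 = -212.5000
edge 1: (3,12.5)→(10.5,1.5)  cross = 3·1.5 − 10.5·12.5 = -126.7500; (r_i+r_j)·cross = 13.5·-126.7500 = -1711.1250
edge 2: (10.5,1.5)→(14.5,4)  cross = 10.5·4 − 14.5·1.5 = 20.2500; (r_i+r_j)·cross = 25·20.2500 = 506.2500
edge 3: (14.5,4)→(19.5,15)  cross = 14.5·15 − 19.5·4 = 139.5000; (r_i+r_j)·cross = 34·139.5000 = 4743.0000
edge 4: (19.5,15)→(19.5,36)  cross = 19.5·36 − 19.5·15 = 409.5000; (r_i+r_j)·cross = 39·409.5000 = 15970.5000
edge 5: (19.5,36)→(12.5,34)  cross = 19.5·34 − 12.5·36 = 213.0000; (r_i+r_j)·cross = 32·213.0000 = 6816.0000
edge 6: (12.5,34)→(4,25)  cross = 12.5·25 − 4·34 = 176.5000; (r_i+r_j)·cross = 16.5·176.5000 = 2912.2500
edge 7: (4,25)→(2,22.5)  cross = 4·22.5 − 2·25 = 40.0000; (r_i+r_j)·cross = 6·40.0000 = 240.0000
Σcross = 829.5000 → A = |Σcross|/2 = 414.7500 mm²
Σ(r_i+r_j)·cross = 29264.3750 → first moment M = |Σ|/6 = 4877.3958
R_c = M/A = 4877.3958/414.7500 = 11.7598 mm
θ = 108° = 1.884956 rad
V = θ·R_c·A = 1.884956·11.7598·414.7500 = 9193.675 mm³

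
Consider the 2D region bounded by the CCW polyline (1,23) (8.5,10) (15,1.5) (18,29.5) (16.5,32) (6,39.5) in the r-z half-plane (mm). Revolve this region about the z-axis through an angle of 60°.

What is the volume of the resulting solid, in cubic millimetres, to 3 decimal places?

Volume = 3985.787 mm³

Profile (r,z), 6 vertices: (1,23) (8.5,10) (15,1.5) (18,29.5) (16.5,32) (6,39.5)
edge 0: (1,23)→(8.5,10)  cross = 1·10 − 8.5·23 = -185.5000; (r_i+r_j)·cross = 9.5·-185.5000 = -1762.2500
edge 1: (8.5,10)→(15,1.5)  cross = 8.5·1.5 − 15·10 = -137.2500; (r_i+r_j)·cross = 23.5·-137.2500 = -3225.3750
edge 2: (15,1.5)→(18,29.5)  cross = 15·29.5 − 18·1.5 = 415.5000; (r_i+r_j)·cross = 33·415.5000 = 13711.5000
edge 3: (18,29.5)→(16.5,32)  cross = 18·32 − 16.5·29.5 = 89.2500; (r_i+r_j)·cross = 34.5·89.2500 = 3079.1250
edge 4: (16.5,32)→(6,39.5)  cross = 16.5·39.5 − 6·32 = 459.7500; (r_i+r_j)·cross = 22.5·459.7500 = 10344.3750
edge 5: (6,39.5)→(1,23)  cross = 6·23 − 1·39.5 = 98.5000; (r_i+r_j)·cross = 7·98.5000 = 689.5000
Σcross = 740.2500 → A = |Σcross|/2 = 370.1250 mm²
Σ(r_i+r_j)·cross = 22836.8750 → first moment M = |Σ|/6 = 3806.1458
R_c = M/A = 3806.1458/370.1250 = 10.2834 mm
θ = 60° = 1.047198 rad
V = θ·R_c·A = 1.047198·10.2834·370.1250 = 3985.787 mm³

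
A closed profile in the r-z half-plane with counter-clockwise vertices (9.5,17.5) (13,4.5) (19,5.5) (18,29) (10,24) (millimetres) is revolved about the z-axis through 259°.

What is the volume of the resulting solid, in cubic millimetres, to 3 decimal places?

Volume = 11347.435 mm³

Profile (r,z), 5 vertices: (9.5,17.5) (13,4.5) (19,5.5) (18,29) (10,24)
edge 0: (9.5,17.5)→(13,4.5)  cross = 9.5·4.5 − 13·17.5 = -184.7500; (r_i+r_j)·cross = 22.5·-184.7500 = -4156.8750
edge 1: (13,4.5)→(19,5.5)  cross = 13·5.5 − 19·4.5 = -14.0000; (r_i+r_j)·cross = 32·-14.0000 = -448.0000
edge 2: (19,5.5)→(18,29)  cross = 19·29 − 18·5.5 = 452.0000; (r_i+r_j)·cross = 37·452.0000 = 16724.0000
edge 3: (18,29)→(10,24)  cross = 18·24 − 10·29 = 142.0000; (r_i+r_j)·cross = 28·142.0000 = 3976.0000
edge 4: (10,24)→(9.5,17.5)  cross = 10·17.5 − 9.5·24 = -53.0000; (r_i+r_j)·cross = 19.5·-53.0000 = -1033.5000
Σcross = 342.2500 → A = |Σcross|/2 = 171.1250 mm²
Σ(r_i+r_j)·cross = 15061.6250 → first moment M = |Σ|/6 = 2510.2708
R_c = M/A = 2510.2708/171.1250 = 14.6692 mm
θ = 259° = 4.520403 rad
V = θ·R_c·A = 4.520403·14.6692·171.1250 = 11347.435 mm³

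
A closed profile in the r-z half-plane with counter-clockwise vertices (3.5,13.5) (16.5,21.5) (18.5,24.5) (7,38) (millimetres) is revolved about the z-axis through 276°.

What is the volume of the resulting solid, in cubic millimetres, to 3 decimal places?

Volume = 8370.931 mm³

Profile (r,z), 4 vertices: (3.5,13.5) (16.5,21.5) (18.5,24.5) (7,38)
edge 0: (3.5,13.5)→(16.5,21.5)  cross = 3.5·21.5 − 16.5·13.5 = -147.5000; (r_i+r_j)·cross = 20·-147.5000 = -2950.0000
edge 1: (16.5,21.5)→(18.5,24.5)  cross = 16.5·24.5 − 18.5·21.5 = 6.5000; (r_i+r_j)·cross = 35·6.5000 = 227.5000
edge 2: (18.5,24.5)→(7,38)  cross = 18.5·38 − 7·24.5 = 531.5000; (r_i+r_j)·cross = 25.5·531.5000 = 13553.2500
edge 3: (7,38)→(3.5,13.5)  cross = 7·13.5 − 3.5·38 = -38.5000; (r_i+r_j)·cross = 10.5·-38.5000 = -404.2500
Σcross = 352.0000 → A = |Σcross|/2 = 176.0000 mm²
Σ(r_i+r_j)·cross = 10426.5000 → first moment M = |Σ|/6 = 1737.7500
R_c = M/A = 1737.7500/176.0000 = 9.8736 mm
θ = 276° = 4.817109 rad
V = θ·R_c·A = 4.817109·9.8736·176.0000 = 8370.931 mm³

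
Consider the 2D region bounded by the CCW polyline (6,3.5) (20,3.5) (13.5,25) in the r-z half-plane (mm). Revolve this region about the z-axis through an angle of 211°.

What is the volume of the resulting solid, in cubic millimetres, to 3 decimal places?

Volume = 7297.467 mm³

Profile (r,z), 3 vertices: (6,3.5) (20,3.5) (13.5,25)
edge 0: (6,3.5)→(20,3.5)  cross = 6·3.5 − 20·3.5 = -49.0000; (r_i+r_j)·cross = 26·-49.0000 = -1274.0000
edge 1: (20,3.5)→(13.5,25)  cross = 20·25 − 13.5·3.5 = 452.7500; (r_i+r_j)·cross = 33.5·452.7500 = 15167.1250
edge 2: (13.5,25)→(6,3.5)  cross = 13.5·3.5 − 6·25 = -102.7500; (r_i+r_j)·cross = 19.5·-102.7500 = -2003.6250
Σcross = 301.0000 → A = |Σcross|/2 = 150.5000 mm²
Σ(r_i+r_j)·cross = 11889.5000 → first moment M = |Σ|/6 = 1981.5833
R_c = M/A = 1981.5833/150.5000 = 13.1667 mm
θ = 211° = 3.682645 rad
V = θ·R_c·A = 3.682645·13.1667·150.5000 = 7297.467 mm³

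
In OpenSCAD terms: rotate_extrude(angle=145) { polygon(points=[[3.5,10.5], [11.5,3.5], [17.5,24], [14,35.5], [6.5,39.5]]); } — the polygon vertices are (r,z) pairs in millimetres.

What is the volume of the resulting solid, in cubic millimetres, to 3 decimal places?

Volume = 8221.384 mm³

Profile (r,z), 5 vertices: (3.5,10.5) (11.5,3.5) (17.5,24) (14,35.5) (6.5,39.5)
edge 0: (3.5,10.5)→(11.5,3.5)  cross = 3.5·3.5 − 11.5·10.5 = -108.5000; (r_i+r_j)·cross = 15·-108.5000 = -1627.5000
edge 1: (11.5,3.5)→(17.5,24)  cross = 11.5·24 − 17.5·3.5 = 214.7500; (r_i+r_j)·cross = 29·214.7500 = 6227.7500
edge 2: (17.5,24)→(14,35.5)  cross = 17.5·35.5 − 14·24 = 285.2500; (r_i+r_j)·cross = 31.5·285.2500 = 8985.3750
edge 3: (14,35.5)→(6.5,39.5)  cross = 14·39.5 − 6.5·35.5 = 322.2500; (r_i+r_j)·cross = 20.5·322.2500 = 6606.1250
edge 4: (6.5,39.5)→(3.5,10.5)  cross = 6.5·10.5 − 3.5·39.5 = -70.0000; (r_i+r_j)·cross = 10·-70.0000 = -700.0000
Σcross = 643.7500 → A = |Σcross|/2 = 321.8750 mm²
Σ(r_i+r_j)·cross = 19491.7500 → first moment M = |Σ|/6 = 3248.6250
R_c = M/A = 3248.6250/321.8750 = 10.0928 mm
θ = 145° = 2.530727 rad
V = θ·R_c·A = 2.530727·10.0928·321.8750 = 8221.384 mm³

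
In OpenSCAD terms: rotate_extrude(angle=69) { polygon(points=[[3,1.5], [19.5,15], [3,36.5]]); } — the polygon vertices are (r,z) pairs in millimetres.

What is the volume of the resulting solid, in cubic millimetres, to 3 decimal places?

Volume = 2955.748 mm³

Profile (r,z), 3 vertices: (3,1.5) (19.5,15) (3,36.5)
edge 0: (3,1.5)→(19.5,15)  cross = 3·15 − 19.5·1.5 = 15.7500; (r_i+r_j)·cross = 22.5·15.7500 = 354.3750
edge 1: (19.5,15)→(3,36.5)  cross = 19.5·36.5 − 3·15 = 666.7500; (r_i+r_j)·cross = 22.5·666.7500 = 15001.8750
edge 2: (3,36.5)→(3,1.5)  cross = 3·1.5 − 3·36.5 = -105.0000; (r_i+r_j)·cross = 6·-105.0000 = -630.0000
Σcross = 577.5000 → A = |Σcross|/2 = 288.7500 mm²
Σ(r_i+r_j)·cross = 14726.2500 → first moment M = |Σ|/6 = 2454.3750
R_c = M/A = 2454.3750/288.7500 = 8.5000 mm
θ = 69° = 1.204277 rad
V = θ·R_c·A = 1.204277·8.5000·288.7500 = 2955.748 mm³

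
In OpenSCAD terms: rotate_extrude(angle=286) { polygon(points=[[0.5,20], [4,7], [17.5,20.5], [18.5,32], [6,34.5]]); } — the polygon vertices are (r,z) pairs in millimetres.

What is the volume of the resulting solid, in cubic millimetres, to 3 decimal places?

Volume = 14053.967 mm³

Profile (r,z), 5 vertices: (0.5,20) (4,7) (17.5,20.5) (18.5,32) (6,34.5)
edge 0: (0.5,20)→(4,7)  cross = 0.5·7 − 4·20 = -76.5000; (r_i+r_j)·cross = 4.5·-76.5000 = -344.2500
edge 1: (4,7)→(17.5,20.5)  cross = 4·20.5 − 17.5·7 = -40.5000; (r_i+r_j)·cross = 21.5·-40.5000 = -870.7500
edge 2: (17.5,20.5)→(18.5,32)  cross = 17.5·32 − 18.5·20.5 = 180.7500; (r_i+r_j)·cross = 36·180.7500 = 6507.0000
edge 3: (18.5,32)→(6,34.5)  cross = 18.5·34.5 − 6·32 = 446.2500; (r_i+r_j)·cross = 24.5·446.2500 = 10933.1250
edge 4: (6,34.5)→(0.5,20)  cross = 6·20 − 0.5·34.5 = 102.7500; (r_i+r_j)·cross = 6.5·102.7500 = 667.8750
Σcross = 612.7500 → A = |Σcross|/2 = 306.3750 mm²
Σ(r_i+r_j)·cross = 16893.0000 → first moment M = |Σ|/6 = 2815.5000
R_c = M/A = 2815.5000/306.3750 = 9.1897 mm
θ = 286° = 4.991642 rad
V = θ·R_c·A = 4.991642·9.1897·306.3750 = 14053.967 mm³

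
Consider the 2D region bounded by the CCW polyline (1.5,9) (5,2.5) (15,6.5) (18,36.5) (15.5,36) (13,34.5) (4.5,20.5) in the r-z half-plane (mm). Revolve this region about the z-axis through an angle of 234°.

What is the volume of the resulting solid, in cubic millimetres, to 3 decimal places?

Profile (r,z), 7 vertices: (1.5,9) (5,2.5) (15,6.5) (18,36.5) (15.5,36) (13,34.5) (4.5,20.5)
edge 0: (1.5,9)→(5,2.5)  cross = 1.5·2.5 − 5·9 = -41.2500; (r_i+r_j)·cross = 6.5·-41.2500 = -268.1250
edge 1: (5,2.5)→(15,6.5)  cross = 5·6.5 − 15·2.5 = -5.0000; (r_i+r_j)·cross = 20·-5.0000 = -100.0000
edge 2: (15,6.5)→(18,36.5)  cross = 15·36.5 − 18·6.5 = 430.5000; (r_i+r_j)·cross = 33·430.5000 = 14206.5000
edge 3: (18,36.5)→(15.5,36)  cross = 18·36 − 15.5·36.5 = 82.2500; (r_i+r_j)·cross = 33.5·82.2500 = 2755.3750
edge 4: (15.5,36)→(13,34.5)  cross = 15.5·34.5 − 13·36 = 66.7500; (r_i+r_j)·cross = 28.5·66.7500 = 1902.3750
edge 5: (13,34.5)→(4.5,20.5)  cross = 13·20.5 − 4.5·34.5 = 111.2500; (r_i+r_j)·cross = 17.5·111.2500 = 1946.8750
edge 6: (4.5,20.5)→(1.5,9)  cross = 4.5·9 − 1.5·20.5 = 9.7500; (r_i+r_j)·cross = 6·9.7500 = 58.5000
Σcross = 654.2500 → A = |Σcross|/2 = 327.1250 mm²
Σ(r_i+r_j)·cross = 20501.5000 → first moment M = |Σ|/6 = 3416.9167
R_c = M/A = 3416.9167/327.1250 = 10.4453 mm
θ = 234° = 4.084070 rad
V = θ·R_c·A = 4.084070·10.4453·327.1250 = 13954.928 mm³

Volume = 13954.928 mm³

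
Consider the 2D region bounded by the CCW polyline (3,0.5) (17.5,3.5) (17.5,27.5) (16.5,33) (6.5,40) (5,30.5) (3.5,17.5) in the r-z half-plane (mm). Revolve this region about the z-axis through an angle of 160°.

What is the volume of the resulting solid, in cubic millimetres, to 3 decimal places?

Profile (r,z), 7 vertices: (3,0.5) (17.5,3.5) (17.5,27.5) (16.5,33) (6.5,40) (5,30.5) (3.5,17.5)
edge 0: (3,0.5)→(17.5,3.5)  cross = 3·3.5 − 17.5·0.5 = 1.7500; (r_i+r_j)·cross = 20.5·1.7500 = 35.8750
edge 1: (17.5,3.5)→(17.5,27.5)  cross = 17.5·27.5 − 17.5·3.5 = 420.0000; (r_i+r_j)·cross = 35·420.0000 = 14700.0000
edge 2: (17.5,27.5)→(16.5,33)  cross = 17.5·33 − 16.5·27.5 = 123.7500; (r_i+r_j)·cross = 34·123.7500 = 4207.5000
edge 3: (16.5,33)→(6.5,40)  cross = 16.5·40 − 6.5·33 = 445.5000; (r_i+r_j)·cross = 23·445.5000 = 10246.5000
edge 4: (6.5,40)→(5,30.5)  cross = 6.5·30.5 − 5·40 = -1.7500; (r_i+r_j)·cross = 11.5·-1.7500 = -20.1250
edge 5: (5,30.5)→(3.5,17.5)  cross = 5·17.5 − 3.5·30.5 = -19.2500; (r_i+r_j)·cross = 8.5·-19.2500 = -163.6250
edge 6: (3.5,17.5)→(3,0.5)  cross = 3.5·0.5 − 3·17.5 = -50.7500; (r_i+r_j)·cross = 6.5·-50.7500 = -329.8750
Σcross = 919.2500 → A = |Σcross|/2 = 459.6250 mm²
Σ(r_i+r_j)·cross = 28676.2500 → first moment M = |Σ|/6 = 4779.3750
R_c = M/A = 4779.3750/459.6250 = 10.3984 mm
θ = 160° = 2.792527 rad
V = θ·R_c·A = 2.792527·10.3984·459.6250 = 13346.533 mm³

Volume = 13346.533 mm³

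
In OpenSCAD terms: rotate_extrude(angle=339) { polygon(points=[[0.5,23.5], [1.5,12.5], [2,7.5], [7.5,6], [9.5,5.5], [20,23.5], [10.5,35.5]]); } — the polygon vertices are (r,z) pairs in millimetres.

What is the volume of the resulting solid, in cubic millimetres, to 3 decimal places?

Profile (r,z), 7 vertices: (0.5,23.5) (1.5,12.5) (2,7.5) (7.5,6) (9.5,5.5) (20,23.5) (10.5,35.5)
edge 0: (0.5,23.5)→(1.5,12.5)  cross = 0.5·12.5 − 1.5·23.5 = -29.0000; (r_i+r_j)·cross = 2·-29.0000 = -58.0000
edge 1: (1.5,12.5)→(2,7.5)  cross = 1.5·7.5 − 2·12.5 = -13.7500; (r_i+r_j)·cross = 3.5·-13.7500 = -48.1250
edge 2: (2,7.5)→(7.5,6)  cross = 2·6 − 7.5·7.5 = -44.2500; (r_i+r_j)·cross = 9.5·-44.2500 = -420.3750
edge 3: (7.5,6)→(9.5,5.5)  cross = 7.5·5.5 − 9.5·6 = -15.7500; (r_i+r_j)·cross = 17·-15.7500 = -267.7500
edge 4: (9.5,5.5)→(20,23.5)  cross = 9.5·23.5 − 20·5.5 = 113.2500; (r_i+r_j)·cross = 29.5·113.2500 = 3340.8750
edge 5: (20,23.5)→(10.5,35.5)  cross = 20·35.5 − 10.5·23.5 = 463.2500; (r_i+r_j)·cross = 30.5·463.2500 = 14129.1250
edge 6: (10.5,35.5)→(0.5,23.5)  cross = 10.5·23.5 − 0.5·35.5 = 229.0000; (r_i+r_j)·cross = 11·229.0000 = 2519.0000
Σcross = 702.7500 → A = |Σcross|/2 = 351.3750 mm²
Σ(r_i+r_j)·cross = 19194.7500 → first moment M = |Σ|/6 = 3199.1250
R_c = M/A = 3199.1250/351.3750 = 9.1046 mm
θ = 339° = 5.916666 rad
V = θ·R_c·A = 5.916666·9.1046·351.3750 = 18928.155 mm³

Volume = 18928.155 mm³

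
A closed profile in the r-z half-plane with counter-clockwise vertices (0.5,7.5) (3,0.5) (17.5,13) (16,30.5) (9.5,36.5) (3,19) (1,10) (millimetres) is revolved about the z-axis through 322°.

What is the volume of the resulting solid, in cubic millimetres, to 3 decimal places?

Profile (r,z), 7 vertices: (0.5,7.5) (3,0.5) (17.5,13) (16,30.5) (9.5,36.5) (3,19) (1,10)
edge 0: (0.5,7.5)→(3,0.5)  cross = 0.5·0.5 − 3·7.5 = -22.2500; (r_i+r_j)·cross = 3.5·-22.2500 = -77.8750
edge 1: (3,0.5)→(17.5,13)  cross = 3·13 − 17.5·0.5 = 30.2500; (r_i+r_j)·cross = 20.5·30.2500 = 620.1250
edge 2: (17.5,13)→(16,30.5)  cross = 17.5·30.5 − 16·13 = 325.7500; (r_i+r_j)·cross = 33.5·325.7500 = 10912.6250
edge 3: (16,30.5)→(9.5,36.5)  cross = 16·36.5 − 9.5·30.5 = 294.2500; (r_i+r_j)·cross = 25.5·294.2500 = 7503.3750
edge 4: (9.5,36.5)→(3,19)  cross = 9.5·19 − 3·36.5 = 71.0000; (r_i+r_j)·cross = 12.5·71.0000 = 887.5000
edge 5: (3,19)→(1,10)  cross = 3·10 − 1·19 = 11.0000; (r_i+r_j)·cross = 4·11.0000 = 44.0000
edge 6: (1,10)→(0.5,7.5)  cross = 1·7.5 − 0.5·10 = 2.5000; (r_i+r_j)·cross = 1.5·2.5000 = 3.7500
Σcross = 712.5000 → A = |Σcross|/2 = 356.2500 mm²
Σ(r_i+r_j)·cross = 19893.5000 → first moment M = |Σ|/6 = 3315.5833
R_c = M/A = 3315.5833/356.2500 = 9.3069 mm
θ = 322° = 5.619960 rad
V = θ·R_c·A = 5.619960·9.3069·356.2500 = 18633.446 mm³

Volume = 18633.446 mm³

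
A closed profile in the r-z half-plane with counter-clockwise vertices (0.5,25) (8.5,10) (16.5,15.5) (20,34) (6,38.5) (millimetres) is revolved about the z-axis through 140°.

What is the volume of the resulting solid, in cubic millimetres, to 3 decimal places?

Profile (r,z), 5 vertices: (0.5,25) (8.5,10) (16.5,15.5) (20,34) (6,38.5)
edge 0: (0.5,25)→(8.5,10)  cross = 0.5·10 − 8.5·25 = -207.5000; (r_i+r_j)·cross = 9·-207.5000 = -1867.5000
edge 1: (8.5,10)→(16.5,15.5)  cross = 8.5·15.5 − 16.5·10 = -33.2500; (r_i+r_j)·cross = 25·-33.2500 = -831.2500
edge 2: (16.5,15.5)→(20,34)  cross = 16.5·34 − 20·15.5 = 251.0000; (r_i+r_j)·cross = 36.5·251.0000 = 9161.5000
edge 3: (20,34)→(6,38.5)  cross = 20·38.5 − 6·34 = 566.0000; (r_i+r_j)·cross = 26·566.0000 = 14716.0000
edge 4: (6,38.5)→(0.5,25)  cross = 6·25 − 0.5·38.5 = 130.7500; (r_i+r_j)·cross = 6.5·130.7500 = 849.8750
Σcross = 707.0000 → A = |Σcross|/2 = 353.5000 mm²
Σ(r_i+r_j)·cross = 22028.6250 → first moment M = |Σ|/6 = 3671.4375
R_c = M/A = 3671.4375/353.5000 = 10.3860 mm
θ = 140° = 2.443461 rad
V = θ·R_c·A = 2.443461·10.3860·353.5000 = 8971.014 mm³

Volume = 8971.014 mm³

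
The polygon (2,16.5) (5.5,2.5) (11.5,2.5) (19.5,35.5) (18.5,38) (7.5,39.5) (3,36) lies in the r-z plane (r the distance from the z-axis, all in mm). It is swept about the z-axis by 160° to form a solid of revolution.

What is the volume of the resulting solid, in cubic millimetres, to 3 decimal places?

Volume = 12340.932 mm³

Profile (r,z), 7 vertices: (2,16.5) (5.5,2.5) (11.5,2.5) (19.5,35.5) (18.5,38) (7.5,39.5) (3,36)
edge 0: (2,16.5)→(5.5,2.5)  cross = 2·2.5 − 5.5·16.5 = -85.7500; (r_i+r_j)·cross = 7.5·-85.7500 = -643.1250
edge 1: (5.5,2.5)→(11.5,2.5)  cross = 5.5·2.5 − 11.5·2.5 = -15.0000; (r_i+r_j)·cross = 17·-15.0000 = -255.0000
edge 2: (11.5,2.5)→(19.5,35.5)  cross = 11.5·35.5 − 19.5·2.5 = 359.5000; (r_i+r_j)·cross = 31·359.5000 = 11144.5000
edge 3: (19.5,35.5)→(18.5,38)  cross = 19.5·38 − 18.5·35.5 = 84.2500; (r_i+r_j)·cross = 38·84.2500 = 3201.5000
edge 4: (18.5,38)→(7.5,39.5)  cross = 18.5·39.5 − 7.5·38 = 445.7500; (r_i+r_j)·cross = 26·445.7500 = 11589.5000
edge 5: (7.5,39.5)→(3,36)  cross = 7.5·36 − 3·39.5 = 151.5000; (r_i+r_j)·cross = 10.5·151.5000 = 1590.7500
edge 6: (3,36)→(2,16.5)  cross = 3·16.5 − 2·36 = -22.5000; (r_i+r_j)·cross = 5·-22.5000 = -112.5000
Σcross = 917.7500 → A = |Σcross|/2 = 458.8750 mm²
Σ(r_i+r_j)·cross = 26515.6250 → first moment M = |Σ|/6 = 4419.2708
R_c = M/A = 4419.2708/458.8750 = 9.6307 mm
θ = 160° = 2.792527 rad
V = θ·R_c·A = 2.792527·9.6307·458.8750 = 12340.932 mm³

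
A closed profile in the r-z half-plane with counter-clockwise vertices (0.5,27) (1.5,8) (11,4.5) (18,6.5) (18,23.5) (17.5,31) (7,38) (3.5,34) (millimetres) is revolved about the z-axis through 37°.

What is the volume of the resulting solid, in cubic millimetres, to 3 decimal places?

Profile (r,z), 8 vertices: (0.5,27) (1.5,8) (11,4.5) (18,6.5) (18,23.5) (17.5,31) (7,38) (3.5,34)
edge 0: (0.5,27)→(1.5,8)  cross = 0.5·8 − 1.5·27 = -36.5000; (r_i+r_j)·cross = 2·-36.5000 = -73.0000
edge 1: (1.5,8)→(11,4.5)  cross = 1.5·4.5 − 11·8 = -81.2500; (r_i+r_j)·cross = 12.5·-81.2500 = -1015.6250
edge 2: (11,4.5)→(18,6.5)  cross = 11·6.5 − 18·4.5 = -9.5000; (r_i+r_j)·cross = 29·-9.5000 = -275.5000
edge 3: (18,6.5)→(18,23.5)  cross = 18·23.5 − 18·6.5 = 306.0000; (r_i+r_j)·cross = 36·306.0000 = 11016.0000
edge 4: (18,23.5)→(17.5,31)  cross = 18·31 − 17.5·23.5 = 146.7500; (r_i+r_j)·cross = 35.5·146.7500 = 5209.6250
edge 5: (17.5,31)→(7,38)  cross = 17.5·38 − 7·31 = 448.0000; (r_i+r_j)·cross = 24.5·448.0000 = 10976.0000
edge 6: (7,38)→(3.5,34)  cross = 7·34 − 3.5·38 = 105.0000; (r_i+r_j)·cross = 10.5·105.0000 = 1102.5000
edge 7: (3.5,34)→(0.5,27)  cross = 3.5·27 − 0.5·34 = 77.5000; (r_i+r_j)·cross = 4·77.5000 = 310.0000
Σcross = 956.0000 → A = |Σcross|/2 = 478.0000 mm²
Σ(r_i+r_j)·cross = 27250.0000 → first moment M = |Σ|/6 = 4541.6667
R_c = M/A = 4541.6667/478.0000 = 9.5014 mm
θ = 37° = 0.645772 rad
V = θ·R_c·A = 0.645772·9.5014·478.0000 = 2932.880 mm³

Volume = 2932.880 mm³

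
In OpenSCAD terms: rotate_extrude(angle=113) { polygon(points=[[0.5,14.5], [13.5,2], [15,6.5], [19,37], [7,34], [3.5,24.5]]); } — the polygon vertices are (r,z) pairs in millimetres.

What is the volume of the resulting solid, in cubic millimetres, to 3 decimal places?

Profile (r,z), 6 vertices: (0.5,14.5) (13.5,2) (15,6.5) (19,37) (7,34) (3.5,24.5)
edge 0: (0.5,14.5)→(13.5,2)  cross = 0.5·2 − 13.5·14.5 = -194.7500; (r_i+r_j)·cross = 14·-194.7500 = -2726.5000
edge 1: (13.5,2)→(15,6.5)  cross = 13.5·6.5 − 15·2 = 57.7500; (r_i+r_j)·cross = 28.5·57.7500 = 1645.8750
edge 2: (15,6.5)→(19,37)  cross = 15·37 − 19·6.5 = 431.5000; (r_i+r_j)·cross = 34·431.5000 = 14671.0000
edge 3: (19,37)→(7,34)  cross = 19·34 − 7·37 = 387.0000; (r_i+r_j)·cross = 26·387.0000 = 10062.0000
edge 4: (7,34)→(3.5,24.5)  cross = 7·24.5 − 3.5·34 = 52.5000; (r_i+r_j)·cross = 10.5·52.5000 = 551.2500
edge 5: (3.5,24.5)→(0.5,14.5)  cross = 3.5·14.5 − 0.5·24.5 = 38.5000; (r_i+r_j)·cross = 4·38.5000 = 154.0000
Σcross = 772.5000 → A = |Σcross|/2 = 386.2500 mm²
Σ(r_i+r_j)·cross = 24357.6250 → first moment M = |Σ|/6 = 4059.6042
R_c = M/A = 4059.6042/386.2500 = 10.5103 mm
θ = 113° = 1.972222 rad
V = θ·R_c·A = 1.972222·10.5103·386.2500 = 8006.441 mm³

Volume = 8006.441 mm³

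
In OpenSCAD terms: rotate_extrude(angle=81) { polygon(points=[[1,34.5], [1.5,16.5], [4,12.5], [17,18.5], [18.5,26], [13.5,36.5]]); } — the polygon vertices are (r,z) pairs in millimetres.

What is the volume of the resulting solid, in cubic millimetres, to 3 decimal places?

Profile (r,z), 6 vertices: (1,34.5) (1.5,16.5) (4,12.5) (17,18.5) (18.5,26) (13.5,36.5)
edge 0: (1,34.5)→(1.5,16.5)  cross = 1·16.5 − 1.5·34.5 = -35.2500; (r_i+r_j)·cross = 2.5·-35.2500 = -88.1250
edge 1: (1.5,16.5)→(4,12.5)  cross = 1.5·12.5 − 4·16.5 = -47.2500; (r_i+r_j)·cross = 5.5·-47.2500 = -259.8750
edge 2: (4,12.5)→(17,18.5)  cross = 4·18.5 − 17·12.5 = -138.5000; (r_i+r_j)·cross = 21·-138.5000 = -2908.5000
edge 3: (17,18.5)→(18.5,26)  cross = 17·26 − 18.5·18.5 = 99.7500; (r_i+r_j)·cross = 35.5·99.7500 = 3541.1250
edge 4: (18.5,26)→(13.5,36.5)  cross = 18.5·36.5 − 13.5·26 = 324.2500; (r_i+r_j)·cross = 32·324.2500 = 10376.0000
edge 5: (13.5,36.5)→(1,34.5)  cross = 13.5·34.5 − 1·36.5 = 429.2500; (r_i+r_j)·cross = 14.5·429.2500 = 6224.1250
Σcross = 632.2500 → A = |Σcross|/2 = 316.1250 mm²
Σ(r_i+r_j)·cross = 16884.7500 → first moment M = |Σ|/6 = 2814.1250
R_c = M/A = 2814.1250/316.1250 = 8.9019 mm
θ = 81° = 1.413717 rad
V = θ·R_c·A = 1.413717·8.9019·316.1250 = 3978.375 mm³

Volume = 3978.375 mm³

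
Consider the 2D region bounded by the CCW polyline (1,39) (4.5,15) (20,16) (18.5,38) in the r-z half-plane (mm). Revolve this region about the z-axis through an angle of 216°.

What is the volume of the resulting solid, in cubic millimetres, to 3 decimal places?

Profile (r,z), 4 vertices: (1,39) (4.5,15) (20,16) (18.5,38)
edge 0: (1,39)→(4.5,15)  cross = 1·15 − 4.5·39 = -160.5000; (r_i+r_j)·cross = 5.5·-160.5000 = -882.7500
edge 1: (4.5,15)→(20,16)  cross = 4.5·16 − 20·15 = -228.0000; (r_i+r_j)·cross = 24.5·-228.0000 = -5586.0000
edge 2: (20,16)→(18.5,38)  cross = 20·38 − 18.5·16 = 464.0000; (r_i+r_j)·cross = 38.5·464.0000 = 17864.0000
edge 3: (18.5,38)→(1,39)  cross = 18.5·39 − 1·38 = 683.5000; (r_i+r_j)·cross = 19.5·683.5000 = 13328.2500
Σcross = 759.0000 → A = |Σcross|/2 = 379.5000 mm²
Σ(r_i+r_j)·cross = 24723.5000 → first moment M = |Σ|/6 = 4120.5833
R_c = M/A = 4120.5833/379.5000 = 10.8579 mm
θ = 216° = 3.769911 rad
V = θ·R_c·A = 3.769911·10.8579·379.5000 = 15534.233 mm³

Volume = 15534.233 mm³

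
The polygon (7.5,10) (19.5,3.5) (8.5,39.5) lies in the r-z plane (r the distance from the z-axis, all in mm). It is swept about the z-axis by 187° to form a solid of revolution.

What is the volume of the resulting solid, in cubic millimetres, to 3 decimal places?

Volume = 6961.476 mm³

Profile (r,z), 3 vertices: (7.5,10) (19.5,3.5) (8.5,39.5)
edge 0: (7.5,10)→(19.5,3.5)  cross = 7.5·3.5 − 19.5·10 = -168.7500; (r_i+r_j)·cross = 27·-168.7500 = -4556.2500
edge 1: (19.5,3.5)→(8.5,39.5)  cross = 19.5·39.5 − 8.5·3.5 = 740.5000; (r_i+r_j)·cross = 28·740.5000 = 20734.0000
edge 2: (8.5,39.5)→(7.5,10)  cross = 8.5·10 − 7.5·39.5 = -211.2500; (r_i+r_j)·cross = 16·-211.2500 = -3380.0000
Σcross = 360.5000 → A = |Σcross|/2 = 180.2500 mm²
Σ(r_i+r_j)·cross = 12797.7500 → first moment M = |Σ|/6 = 2132.9583
R_c = M/A = 2132.9583/180.2500 = 11.8333 mm
θ = 187° = 3.263766 rad
V = θ·R_c·A = 3.263766·11.8333·180.2500 = 6961.476 mm³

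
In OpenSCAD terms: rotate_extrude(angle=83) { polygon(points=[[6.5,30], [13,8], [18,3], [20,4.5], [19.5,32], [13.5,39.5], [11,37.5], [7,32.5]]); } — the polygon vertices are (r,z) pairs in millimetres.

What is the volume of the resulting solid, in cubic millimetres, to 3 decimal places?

Profile (r,z), 8 vertices: (6.5,30) (13,8) (18,3) (20,4.5) (19.5,32) (13.5,39.5) (11,37.5) (7,32.5)
edge 0: (6.5,30)→(13,8)  cross = 6.5·8 − 13·30 = -338.0000; (r_i+r_j)·cross = 19.5·-338.0000 = -6591.0000
edge 1: (13,8)→(18,3)  cross = 13·3 − 18·8 = -105.0000; (r_i+r_j)·cross = 31·-105.0000 = -3255.0000
edge 2: (18,3)→(20,4.5)  cross = 18·4.5 − 20·3 = 21.0000; (r_i+r_j)·cross = 38·21.0000 = 798.0000
edge 3: (20,4.5)→(19.5,32)  cross = 20·32 − 19.5·4.5 = 552.2500; (r_i+r_j)·cross = 39.5·552.2500 = 21813.8750
edge 4: (19.5,32)→(13.5,39.5)  cross = 19.5·39.5 − 13.5·32 = 338.2500; (r_i+r_j)·cross = 33·338.2500 = 11162.2500
edge 5: (13.5,39.5)→(11,37.5)  cross = 13.5·37.5 − 11·39.5 = 71.7500; (r_i+r_j)·cross = 24.5·71.7500 = 1757.8750
edge 6: (11,37.5)→(7,32.5)  cross = 11·32.5 − 7·37.5 = 95.0000; (r_i+r_j)·cross = 18·95.0000 = 1710.0000
edge 7: (7,32.5)→(6.5,30)  cross = 7·30 − 6.5·32.5 = -1.2500; (r_i+r_j)·cross = 13.5·-1.2500 = -16.8750
Σcross = 634.0000 → A = |Σcross|/2 = 317.0000 mm²
Σ(r_i+r_j)·cross = 27379.1250 → first moment M = |Σ|/6 = 4563.1875
R_c = M/A = 4563.1875/317.0000 = 14.3949 mm
θ = 83° = 1.448623 rad
V = θ·R_c·A = 1.448623·14.3949·317.0000 = 6610.340 mm³

Volume = 6610.340 mm³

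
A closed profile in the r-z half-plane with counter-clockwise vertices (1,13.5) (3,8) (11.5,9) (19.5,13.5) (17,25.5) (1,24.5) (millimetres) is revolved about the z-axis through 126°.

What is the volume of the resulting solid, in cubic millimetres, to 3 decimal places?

Volume = 5530.270 mm³

Profile (r,z), 6 vertices: (1,13.5) (3,8) (11.5,9) (19.5,13.5) (17,25.5) (1,24.5)
edge 0: (1,13.5)→(3,8)  cross = 1·8 − 3·13.5 = -32.5000; (r_i+r_j)·cross = 4·-32.5000 = -130.0000
edge 1: (3,8)→(11.5,9)  cross = 3·9 − 11.5·8 = -65.0000; (r_i+r_j)·cross = 14.5·-65.0000 = -942.5000
edge 2: (11.5,9)→(19.5,13.5)  cross = 11.5·13.5 − 19.5·9 = -20.2500; (r_i+r_j)·cross = 31·-20.2500 = -627.7500
edge 3: (19.5,13.5)→(17,25.5)  cross = 19.5·25.5 − 17·13.5 = 267.7500; (r_i+r_j)·cross = 36.5·267.7500 = 9772.8750
edge 4: (17,25.5)→(1,24.5)  cross = 17·24.5 − 1·25.5 = 391.0000; (r_i+r_j)·cross = 18·391.0000 = 7038.0000
edge 5: (1,24.5)→(1,13.5)  cross = 1·13.5 − 1·24.5 = -11.0000; (r_i+r_j)·cross = 2·-11.0000 = -22.0000
Σcross = 530.0000 → A = |Σcross|/2 = 265.0000 mm²
Σ(r_i+r_j)·cross = 15088.6250 → first moment M = |Σ|/6 = 2514.7708
R_c = M/A = 2514.7708/265.0000 = 9.4897 mm
θ = 126° = 2.199115 rad
V = θ·R_c·A = 2.199115·9.4897·265.0000 = 5530.270 mm³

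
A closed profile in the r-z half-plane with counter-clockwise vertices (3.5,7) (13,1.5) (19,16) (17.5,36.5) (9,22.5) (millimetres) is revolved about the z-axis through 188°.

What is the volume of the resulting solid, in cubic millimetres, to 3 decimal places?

Volume = 11459.179 mm³

Profile (r,z), 5 vertices: (3.5,7) (13,1.5) (19,16) (17.5,36.5) (9,22.5)
edge 0: (3.5,7)→(13,1.5)  cross = 3.5·1.5 − 13·7 = -85.7500; (r_i+r_j)·cross = 16.5·-85.7500 = -1414.8750
edge 1: (13,1.5)→(19,16)  cross = 13·16 − 19·1.5 = 179.5000; (r_i+r_j)·cross = 32·179.5000 = 5744.0000
edge 2: (19,16)→(17.5,36.5)  cross = 19·36.5 − 17.5·16 = 413.5000; (r_i+r_j)·cross = 36.5·413.5000 = 15092.7500
edge 3: (17.5,36.5)→(9,22.5)  cross = 17.5·22.5 − 9·36.5 = 65.2500; (r_i+r_j)·cross = 26.5·65.2500 = 1729.1250
edge 4: (9,22.5)→(3.5,7)  cross = 9·7 − 3.5·22.5 = -15.7500; (r_i+r_j)·cross = 12.5·-15.7500 = -196.8750
Σcross = 556.7500 → A = |Σcross|/2 = 278.3750 mm²
Σ(r_i+r_j)·cross = 20954.1250 → first moment M = |Σ|/6 = 3492.3542
R_c = M/A = 3492.3542/278.3750 = 12.5455 mm
θ = 188° = 3.281219 rad
V = θ·R_c·A = 3.281219·12.5455·278.3750 = 11459.179 mm³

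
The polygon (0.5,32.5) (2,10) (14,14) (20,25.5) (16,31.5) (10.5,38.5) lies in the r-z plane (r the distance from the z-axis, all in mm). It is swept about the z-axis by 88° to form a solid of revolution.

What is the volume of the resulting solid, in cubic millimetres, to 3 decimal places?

Profile (r,z), 6 vertices: (0.5,32.5) (2,10) (14,14) (20,25.5) (16,31.5) (10.5,38.5)
edge 0: (0.5,32.5)→(2,10)  cross = 0.5·10 − 2·32.5 = -60.0000; (r_i+r_j)·cross = 2.5·-60.0000 = -150.0000
edge 1: (2,10)→(14,14)  cross = 2·14 − 14·10 = -112.0000; (r_i+r_j)·cross = 16·-112.0000 = -1792.0000
edge 2: (14,14)→(20,25.5)  cross = 14·25.5 − 20·14 = 77.0000; (r_i+r_j)·cross = 34·77.0000 = 2618.0000
edge 3: (20,25.5)→(16,31.5)  cross = 20·31.5 − 16·25.5 = 222.0000; (r_i+r_j)·cross = 36·222.0000 = 7992.0000
edge 4: (16,31.5)→(10.5,38.5)  cross = 16·38.5 − 10.5·31.5 = 285.2500; (r_i+r_j)·cross = 26.5·285.2500 = 7559.1250
edge 5: (10.5,38.5)→(0.5,32.5)  cross = 10.5·32.5 − 0.5·38.5 = 322.0000; (r_i+r_j)·cross = 11·322.0000 = 3542.0000
Σcross = 734.2500 → A = |Σcross|/2 = 367.1250 mm²
Σ(r_i+r_j)·cross = 19769.1250 → first moment M = |Σ|/6 = 3294.8542
R_c = M/A = 3294.8542/367.1250 = 8.9747 mm
θ = 88° = 1.535890 rad
V = θ·R_c·A = 1.535890·8.9747·367.1250 = 5060.533 mm³

Volume = 5060.533 mm³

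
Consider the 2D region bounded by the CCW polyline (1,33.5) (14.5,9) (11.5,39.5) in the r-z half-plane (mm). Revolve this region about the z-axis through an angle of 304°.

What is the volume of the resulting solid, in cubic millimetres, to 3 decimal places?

Volume = 8076.092 mm³

Profile (r,z), 3 vertices: (1,33.5) (14.5,9) (11.5,39.5)
edge 0: (1,33.5)→(14.5,9)  cross = 1·9 − 14.5·33.5 = -476.7500; (r_i+r_j)·cross = 15.5·-476.7500 = -7389.6250
edge 1: (14.5,9)→(11.5,39.5)  cross = 14.5·39.5 − 11.5·9 = 469.2500; (r_i+r_j)·cross = 26·469.2500 = 12200.5000
edge 2: (11.5,39.5)→(1,33.5)  cross = 11.5·33.5 − 1·39.5 = 345.7500; (r_i+r_j)·cross = 12.5·345.7500 = 4321.8750
Σcross = 338.2500 → A = |Σcross|/2 = 169.1250 mm²
Σ(r_i+r_j)·cross = 9132.7500 → first moment M = |Σ|/6 = 1522.1250
R_c = M/A = 1522.1250/169.1250 = 9.0000 mm
θ = 304° = 5.305801 rad
V = θ·R_c·A = 5.305801·9.0000·169.1250 = 8076.092 mm³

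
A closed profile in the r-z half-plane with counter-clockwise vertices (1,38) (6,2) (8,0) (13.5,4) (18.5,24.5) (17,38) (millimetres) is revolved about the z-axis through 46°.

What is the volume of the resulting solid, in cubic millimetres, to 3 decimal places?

Volume = 3775.108 mm³

Profile (r,z), 6 vertices: (1,38) (6,2) (8,0) (13.5,4) (18.5,24.5) (17,38)
edge 0: (1,38)→(6,2)  cross = 1·2 − 6·38 = -226.0000; (r_i+r_j)·cross = 7·-226.0000 = -1582.0000
edge 1: (6,2)→(8,0)  cross = 6·0 − 8·2 = -16.0000; (r_i+r_j)·cross = 14·-16.0000 = -224.0000
edge 2: (8,0)→(13.5,4)  cross = 8·4 − 13.5·0 = 32.0000; (r_i+r_j)·cross = 21.5·32.0000 = 688.0000
edge 3: (13.5,4)→(18.5,24.5)  cross = 13.5·24.5 − 18.5·4 = 256.7500; (r_i+r_j)·cross = 32·256.7500 = 8216.0000
edge 4: (18.5,24.5)→(17,38)  cross = 18.5·38 − 17·24.5 = 286.5000; (r_i+r_j)·cross = 35.5·286.5000 = 10170.7500
edge 5: (17,38)→(1,38)  cross = 17·38 − 1·38 = 608.0000; (r_i+r_j)·cross = 18·608.0000 = 10944.0000
Σcross = 941.2500 → A = |Σcross|/2 = 470.6250 mm²
Σ(r_i+r_j)·cross = 28212.7500 → first moment M = |Σ|/6 = 4702.1250
R_c = M/A = 4702.1250/470.6250 = 9.9912 mm
θ = 46° = 0.802851 rad
V = θ·R_c·A = 0.802851·9.9912·470.6250 = 3775.108 mm³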